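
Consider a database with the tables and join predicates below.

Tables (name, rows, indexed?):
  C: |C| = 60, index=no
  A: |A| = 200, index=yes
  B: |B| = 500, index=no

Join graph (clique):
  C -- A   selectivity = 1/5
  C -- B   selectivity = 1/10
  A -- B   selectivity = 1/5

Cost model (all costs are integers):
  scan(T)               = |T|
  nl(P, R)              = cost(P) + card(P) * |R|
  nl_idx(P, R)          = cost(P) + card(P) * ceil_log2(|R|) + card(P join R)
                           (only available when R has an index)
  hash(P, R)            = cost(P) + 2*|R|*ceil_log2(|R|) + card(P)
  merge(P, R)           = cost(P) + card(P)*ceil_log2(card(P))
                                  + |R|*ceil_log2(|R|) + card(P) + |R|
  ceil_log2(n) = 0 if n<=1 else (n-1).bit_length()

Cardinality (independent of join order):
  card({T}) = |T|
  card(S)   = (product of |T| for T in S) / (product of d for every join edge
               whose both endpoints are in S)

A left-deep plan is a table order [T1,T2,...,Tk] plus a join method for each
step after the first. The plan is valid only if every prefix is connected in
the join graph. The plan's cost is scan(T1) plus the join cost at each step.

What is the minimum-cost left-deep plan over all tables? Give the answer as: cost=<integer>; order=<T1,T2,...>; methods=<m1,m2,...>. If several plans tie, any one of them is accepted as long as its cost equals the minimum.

Selinger DP (subsets sized 1..n):
  {C}: scan cost=60, card=60
  {A}: scan cost=200, card=200
  {B}: scan cost=500, card=500
  {AC}: card=2400; try (C,hash)→1120, (A,merge)→2280, (C,merge)→2420, (A,nl_idx)→2940, (A,hash)→3320, (A,nl)→12060 …(+1); best=1120 via (C,hash)
  {BC}: card=3000; try (C,hash)→1720, (B,merge)→5480, (C,merge)→5920, (B,hash)→9120, (B,nl)→30060, (C,nl)→30500; best=1720 via (C,hash)
  {AB}: card=20000; try (A,hash)→4200, (B,merge)→7000, (A,merge)→7300, (B,hash)→9400, (A,nl_idx)→24500, (B,nl)→100200 …(+1); best=4200 via (A,hash)
  {ABC}: card=24000; try (A,hash)→7920, (B,hash)→12520, (C,hash)→24920, (B,merge)→37320, (A,merge)→42520, (A,nl_idx)→49720 …(+4); best=7920 via (A,hash)

cost=7920; order=B,C,A; methods=hash,hash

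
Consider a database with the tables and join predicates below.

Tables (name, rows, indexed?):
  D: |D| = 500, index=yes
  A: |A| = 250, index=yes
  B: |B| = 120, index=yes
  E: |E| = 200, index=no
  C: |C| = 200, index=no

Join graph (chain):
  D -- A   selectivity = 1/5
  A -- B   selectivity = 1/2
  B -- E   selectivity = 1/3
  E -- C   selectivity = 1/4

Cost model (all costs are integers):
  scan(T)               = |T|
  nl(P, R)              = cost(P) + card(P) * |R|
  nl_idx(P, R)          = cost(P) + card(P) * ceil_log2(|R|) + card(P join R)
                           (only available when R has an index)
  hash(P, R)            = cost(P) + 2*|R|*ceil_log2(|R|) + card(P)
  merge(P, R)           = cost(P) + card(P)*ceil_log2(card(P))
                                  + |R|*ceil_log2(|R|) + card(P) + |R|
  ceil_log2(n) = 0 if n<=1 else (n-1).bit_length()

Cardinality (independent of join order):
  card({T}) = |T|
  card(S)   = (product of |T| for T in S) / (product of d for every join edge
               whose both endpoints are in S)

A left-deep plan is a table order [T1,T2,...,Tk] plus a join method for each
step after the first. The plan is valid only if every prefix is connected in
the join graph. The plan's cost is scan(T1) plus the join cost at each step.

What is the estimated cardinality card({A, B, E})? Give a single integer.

Tables in S: A(250), B(120), E(200)
Edges inside S: A-B(d=2), B-E(d=3)
numerator = 250 * 120 * 200 = 6000000
denominator = 2 * 3 = 6
card(S) = 6000000 / 6 = 1000000

1000000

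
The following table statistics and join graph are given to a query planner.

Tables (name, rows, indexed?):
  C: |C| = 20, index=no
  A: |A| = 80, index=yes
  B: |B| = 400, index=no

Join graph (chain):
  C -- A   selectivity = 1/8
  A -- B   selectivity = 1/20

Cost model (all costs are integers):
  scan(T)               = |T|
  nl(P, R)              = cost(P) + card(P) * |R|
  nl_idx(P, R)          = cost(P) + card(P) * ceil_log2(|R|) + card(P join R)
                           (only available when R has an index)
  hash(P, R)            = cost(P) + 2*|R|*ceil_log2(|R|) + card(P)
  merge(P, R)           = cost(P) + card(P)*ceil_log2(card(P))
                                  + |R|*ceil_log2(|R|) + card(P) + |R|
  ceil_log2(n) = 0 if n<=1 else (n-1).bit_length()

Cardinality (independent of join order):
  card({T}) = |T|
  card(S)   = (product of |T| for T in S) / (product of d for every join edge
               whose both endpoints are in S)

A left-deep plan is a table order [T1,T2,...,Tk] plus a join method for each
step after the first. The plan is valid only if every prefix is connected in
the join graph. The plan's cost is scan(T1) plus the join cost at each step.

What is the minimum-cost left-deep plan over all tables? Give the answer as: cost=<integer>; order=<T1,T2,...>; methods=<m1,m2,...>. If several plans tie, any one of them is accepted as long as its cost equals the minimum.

cost=3720; order=B,A,C; methods=hash,hash

Selinger DP (subsets sized 1..n):
  {C}: scan cost=20, card=20
  {A}: scan cost=80, card=80
  {B}: scan cost=400, card=400
  {AC}: card=200; try (C,hash)→360, (A,nl_idx)→360, (A,merge)→780, (C,merge)→840, (A,hash)→1160, (A,nl)→1620 …(+1); best=360 via (C,hash)
  {AB}: card=1600; try (A,hash)→1920, (B,merge)→4720, (A,nl_idx)→4800, (A,merge)→5040, (B,hash)→7360, (B,nl)→32080 …(+1); best=1920 via (A,hash)
  {ABC}: card=4000; try (C,hash)→3720, (B,merge)→6160, (B,hash)→7760, (C,merge)→21240, (C,nl)→33920, (B,nl)→80360; best=3720 via (C,hash)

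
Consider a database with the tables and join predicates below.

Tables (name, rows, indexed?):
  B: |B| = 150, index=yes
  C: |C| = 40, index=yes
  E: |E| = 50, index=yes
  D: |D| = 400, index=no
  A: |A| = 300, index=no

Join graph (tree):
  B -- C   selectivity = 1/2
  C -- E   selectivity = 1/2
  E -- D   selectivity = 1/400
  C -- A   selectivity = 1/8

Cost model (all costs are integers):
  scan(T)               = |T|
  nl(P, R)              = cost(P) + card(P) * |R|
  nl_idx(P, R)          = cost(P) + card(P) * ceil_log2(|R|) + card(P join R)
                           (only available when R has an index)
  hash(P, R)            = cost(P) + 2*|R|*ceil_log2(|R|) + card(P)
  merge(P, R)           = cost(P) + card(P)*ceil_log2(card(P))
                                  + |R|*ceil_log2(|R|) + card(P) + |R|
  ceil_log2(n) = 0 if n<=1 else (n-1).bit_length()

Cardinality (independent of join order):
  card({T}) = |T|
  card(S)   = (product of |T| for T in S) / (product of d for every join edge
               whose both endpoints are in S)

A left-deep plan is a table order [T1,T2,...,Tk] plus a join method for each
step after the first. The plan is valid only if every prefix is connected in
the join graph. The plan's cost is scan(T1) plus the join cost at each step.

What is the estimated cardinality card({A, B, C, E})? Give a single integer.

Tables in S: A(300), B(150), C(40), E(50)
Edges inside S: B-C(d=2), C-E(d=2), C-A(d=8)
numerator = 300 * 150 * 40 * 50 = 90000000
denominator = 2 * 2 * 8 = 32
card(S) = 90000000 / 32 = 2812500

2812500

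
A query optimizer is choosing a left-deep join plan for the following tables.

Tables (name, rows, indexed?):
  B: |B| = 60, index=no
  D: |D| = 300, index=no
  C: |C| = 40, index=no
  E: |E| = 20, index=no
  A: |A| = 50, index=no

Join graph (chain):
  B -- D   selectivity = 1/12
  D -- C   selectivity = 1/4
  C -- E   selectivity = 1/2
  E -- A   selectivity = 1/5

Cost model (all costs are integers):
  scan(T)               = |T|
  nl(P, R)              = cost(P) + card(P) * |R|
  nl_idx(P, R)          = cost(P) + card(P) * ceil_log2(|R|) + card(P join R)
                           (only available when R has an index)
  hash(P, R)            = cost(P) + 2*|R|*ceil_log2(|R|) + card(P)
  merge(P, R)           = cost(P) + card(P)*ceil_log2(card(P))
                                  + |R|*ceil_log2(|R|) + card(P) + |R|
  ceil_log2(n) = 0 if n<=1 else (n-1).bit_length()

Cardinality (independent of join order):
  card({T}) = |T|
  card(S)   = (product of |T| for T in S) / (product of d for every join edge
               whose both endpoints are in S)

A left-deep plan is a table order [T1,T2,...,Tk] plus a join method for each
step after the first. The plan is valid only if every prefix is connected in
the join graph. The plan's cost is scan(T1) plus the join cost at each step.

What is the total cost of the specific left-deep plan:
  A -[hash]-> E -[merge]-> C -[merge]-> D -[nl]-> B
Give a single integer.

step 1: scan A: cost=50, card=50
step 2: join E via hash
    card(P join E) = 50*20/(5) = 200
    cost = 50 + 2*20*5 + 50 = 300
step 3: join C via merge
    card(P join C) = 200*40/(2) = 4000
    cost = 300 + 200*8 + 40*6 + 200 + 40 = 2380
step 4: join D via merge
    card(P join D) = 4000*300/(4) = 300000
    cost = 2380 + 4000*12 + 300*9 + 4000 + 300 = 57380
step 5: join B via nl
    card(P join B) = 300000*60/(12) = 1500000
    cost = 57380 + 300000*60 = 18057380

18057380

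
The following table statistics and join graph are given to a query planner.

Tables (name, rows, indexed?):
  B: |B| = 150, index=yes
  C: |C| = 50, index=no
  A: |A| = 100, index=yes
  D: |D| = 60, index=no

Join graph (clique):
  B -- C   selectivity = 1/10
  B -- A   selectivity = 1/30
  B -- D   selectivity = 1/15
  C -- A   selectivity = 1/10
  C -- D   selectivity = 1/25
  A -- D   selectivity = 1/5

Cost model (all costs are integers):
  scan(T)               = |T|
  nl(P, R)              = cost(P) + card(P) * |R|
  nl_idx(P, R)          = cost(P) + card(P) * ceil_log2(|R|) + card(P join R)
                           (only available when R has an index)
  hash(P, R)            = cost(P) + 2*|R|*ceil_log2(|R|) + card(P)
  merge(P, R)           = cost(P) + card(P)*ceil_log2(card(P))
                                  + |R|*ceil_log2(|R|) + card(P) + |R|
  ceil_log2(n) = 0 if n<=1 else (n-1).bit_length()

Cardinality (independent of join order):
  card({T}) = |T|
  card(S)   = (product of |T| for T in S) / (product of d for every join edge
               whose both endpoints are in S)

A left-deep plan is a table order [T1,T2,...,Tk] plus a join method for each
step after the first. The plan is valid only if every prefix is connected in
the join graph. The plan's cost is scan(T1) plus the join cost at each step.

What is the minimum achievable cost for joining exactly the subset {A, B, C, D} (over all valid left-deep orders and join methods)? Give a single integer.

2648

Selinger DP over subsets of {A,B,C,D}:
  {B}: scan cost=150, card=150
  {C}: scan cost=50, card=50
  {A}: scan cost=100, card=100
  {D}: scan cost=60, card=60
  {BC}: card=750; try (C,hash)→900, (B,nl_idx)→1200, (B,merge)→1750, (C,merge)→1850, (B,hash)→2500, (B,nl)→7550 …(+1); best=900 via (C,hash)
  {AB}: card=500; try (B,nl_idx)→1400, (A,hash)→1700, (A,nl_idx)→1700, (B,merge)→2250, (A,merge)→2300, (B,hash)→2600 …(+2); best=1400 via (B,nl_idx)
  {BD}: card=600; try (D,hash)→1020, (B,nl_idx)→1140, (B,merge)→1830, (D,merge)→1920, (B,hash)→2520, (B,nl)→9060 …(+1); best=1020 via (D,hash)
  {AC}: card=500; try (C,hash)→800, (A,nl_idx)→900, (A,merge)→1200, (C,merge)→1250, (A,hash)→1500, (A,nl)→5050 …(+1); best=800 via (C,hash)
  {CD}: card=120; try (C,hash)→720, (D,hash)→820, (D,merge)→820, (C,merge)→830, (D,nl)→3050, (C,nl)→3060; best=720 via (C,hash)
  {AD}: card=1200; try (D,hash)→920, (A,merge)→1280, (D,merge)→1320, (A,hash)→1520, (A,nl_idx)→1680, (A,nl)→6060 …(+1); best=920 via (D,hash)
  {ABC}: card=250; try (C,hash)→2500, (A,hash)→3050, (B,hash)→3700, (B,nl_idx)→5050, (A,nl_idx)→6400, (C,merge)→6750 …(+5); best=2500 via (C,hash)
  {BCD}: card=120; try (B,nl_idx)→1800, (C,hash)→2220, (D,hash)→2370, (B,merge)→3030, (B,hash)→3240, (C,merge)→7970 …(+4); best=1800 via (B,nl_idx)
  {ABD}: card=400; try (D,hash)→2620, (A,hash)→3020, (B,hash)→4520, (A,nl_idx)→5620, (D,merge)→6820, (A,merge)→8420 …(+5); best=2620 via (D,hash)
  {ACD}: card=240; try (A,nl_idx)→1800, (D,hash)→2020, (A,hash)→2240, (A,merge)→2480, (C,hash)→2720, (D,merge)→6220 …(+4); best=1800 via (A,nl_idx)
  {ABCD}: card=8; try (A,nl_idx)→2648, (A,hash)→3320, (D,hash)→3470, (A,merge)→3560, (C,hash)→3620, (B,nl_idx)→3728 …(+8); best=2648 via (A,nl_idx)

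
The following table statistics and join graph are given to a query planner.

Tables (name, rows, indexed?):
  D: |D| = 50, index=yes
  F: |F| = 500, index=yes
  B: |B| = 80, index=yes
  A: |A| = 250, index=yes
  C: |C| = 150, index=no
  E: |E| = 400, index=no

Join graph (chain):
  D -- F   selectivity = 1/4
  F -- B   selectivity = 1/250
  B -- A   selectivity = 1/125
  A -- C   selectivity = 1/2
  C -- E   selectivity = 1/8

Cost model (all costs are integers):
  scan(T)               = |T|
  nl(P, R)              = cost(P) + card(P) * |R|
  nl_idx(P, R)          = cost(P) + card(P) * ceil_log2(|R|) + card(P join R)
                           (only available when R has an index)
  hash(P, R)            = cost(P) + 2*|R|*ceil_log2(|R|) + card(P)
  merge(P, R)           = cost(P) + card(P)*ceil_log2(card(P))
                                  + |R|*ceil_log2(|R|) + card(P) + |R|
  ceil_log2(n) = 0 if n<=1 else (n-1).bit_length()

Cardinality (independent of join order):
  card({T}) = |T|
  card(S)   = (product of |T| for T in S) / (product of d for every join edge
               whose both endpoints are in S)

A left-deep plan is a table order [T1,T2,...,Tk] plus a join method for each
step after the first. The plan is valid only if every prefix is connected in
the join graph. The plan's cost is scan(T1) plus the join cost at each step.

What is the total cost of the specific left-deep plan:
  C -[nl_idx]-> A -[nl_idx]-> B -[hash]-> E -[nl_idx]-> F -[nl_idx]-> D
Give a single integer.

28982550

step 1: scan C: cost=150, card=150
step 2: join A via nl_idx
    card(P join A) = 150*250/(2) = 18750
    cost = 150 + 150*8 + 18750 = 20100
step 3: join B via nl_idx
    card(P join B) = 18750*80/(125) = 12000
    cost = 20100 + 18750*7 + 12000 = 163350
step 4: join E via hash
    card(P join E) = 12000*400/(8) = 600000
    cost = 163350 + 2*400*9 + 12000 = 182550
step 5: join F via nl_idx
    card(P join F) = 600000*500/(250) = 1200000
    cost = 182550 + 600000*9 + 1200000 = 6782550
step 6: join D via nl_idx
    card(P join D) = 1200000*50/(4) = 15000000
    cost = 6782550 + 1200000*6 + 15000000 = 28982550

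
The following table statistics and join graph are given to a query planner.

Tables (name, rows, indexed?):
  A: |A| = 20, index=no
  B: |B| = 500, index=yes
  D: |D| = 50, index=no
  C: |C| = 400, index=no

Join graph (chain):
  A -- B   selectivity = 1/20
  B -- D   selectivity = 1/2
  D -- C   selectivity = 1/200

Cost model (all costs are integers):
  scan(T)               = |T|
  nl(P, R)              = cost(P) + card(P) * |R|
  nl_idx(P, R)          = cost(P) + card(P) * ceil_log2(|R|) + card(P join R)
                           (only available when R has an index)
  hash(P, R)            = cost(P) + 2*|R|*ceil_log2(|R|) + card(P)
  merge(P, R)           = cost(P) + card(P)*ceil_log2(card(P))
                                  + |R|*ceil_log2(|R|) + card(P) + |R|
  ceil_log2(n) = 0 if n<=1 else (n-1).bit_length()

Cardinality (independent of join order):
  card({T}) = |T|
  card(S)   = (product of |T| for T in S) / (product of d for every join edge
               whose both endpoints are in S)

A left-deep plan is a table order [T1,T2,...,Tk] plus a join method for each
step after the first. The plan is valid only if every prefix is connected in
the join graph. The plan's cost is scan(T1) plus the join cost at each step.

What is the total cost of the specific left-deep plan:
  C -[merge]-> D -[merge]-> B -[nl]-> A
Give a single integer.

510550

step 1: scan C: cost=400, card=400
step 2: join D via merge
    card(P join D) = 400*50/(200) = 100
    cost = 400 + 400*9 + 50*6 + 400 + 50 = 4750
step 3: join B via merge
    card(P join B) = 100*500/(2) = 25000
    cost = 4750 + 100*7 + 500*9 + 100 + 500 = 10550
step 4: join A via nl
    card(P join A) = 25000*20/(20) = 25000
    cost = 10550 + 25000*20 = 510550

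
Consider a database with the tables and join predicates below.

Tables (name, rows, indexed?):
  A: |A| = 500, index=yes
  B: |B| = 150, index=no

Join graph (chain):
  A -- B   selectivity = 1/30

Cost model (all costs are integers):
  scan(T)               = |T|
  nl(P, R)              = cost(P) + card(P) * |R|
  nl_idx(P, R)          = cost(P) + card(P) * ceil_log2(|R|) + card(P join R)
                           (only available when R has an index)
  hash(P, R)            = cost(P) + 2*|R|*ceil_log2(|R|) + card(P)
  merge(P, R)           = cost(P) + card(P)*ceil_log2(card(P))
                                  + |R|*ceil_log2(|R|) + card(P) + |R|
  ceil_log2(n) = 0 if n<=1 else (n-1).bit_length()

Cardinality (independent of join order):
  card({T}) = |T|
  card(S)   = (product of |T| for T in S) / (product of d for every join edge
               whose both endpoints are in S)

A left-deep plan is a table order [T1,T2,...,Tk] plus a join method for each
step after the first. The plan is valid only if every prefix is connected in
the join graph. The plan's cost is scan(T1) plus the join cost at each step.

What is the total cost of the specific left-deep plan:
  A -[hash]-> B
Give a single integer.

step 1: scan A: cost=500, card=500
step 2: join B via hash
    card(P join B) = 500*150/(30) = 2500
    cost = 500 + 2*150*8 + 500 = 3400

3400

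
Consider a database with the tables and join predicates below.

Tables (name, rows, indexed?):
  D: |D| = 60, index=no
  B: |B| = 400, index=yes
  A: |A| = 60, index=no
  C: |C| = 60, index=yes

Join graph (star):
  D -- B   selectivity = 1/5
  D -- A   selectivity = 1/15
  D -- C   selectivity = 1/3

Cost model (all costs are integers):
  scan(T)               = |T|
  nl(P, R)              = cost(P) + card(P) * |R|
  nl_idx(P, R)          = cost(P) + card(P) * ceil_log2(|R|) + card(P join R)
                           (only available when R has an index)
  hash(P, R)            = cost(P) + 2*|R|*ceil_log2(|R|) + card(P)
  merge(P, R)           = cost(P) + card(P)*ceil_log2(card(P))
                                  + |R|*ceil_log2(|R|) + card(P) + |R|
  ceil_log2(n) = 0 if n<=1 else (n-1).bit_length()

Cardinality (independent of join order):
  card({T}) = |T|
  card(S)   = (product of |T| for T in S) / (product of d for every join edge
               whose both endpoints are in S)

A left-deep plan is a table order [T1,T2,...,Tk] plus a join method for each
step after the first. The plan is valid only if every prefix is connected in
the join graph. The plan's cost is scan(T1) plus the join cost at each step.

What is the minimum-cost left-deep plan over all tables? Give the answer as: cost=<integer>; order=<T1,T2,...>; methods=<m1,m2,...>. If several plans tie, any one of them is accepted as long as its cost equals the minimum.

cost=13800; order=A,D,C,B; methods=hash,hash,hash

Selinger DP (subsets sized 1..n):
  {D}: scan cost=60, card=60
  {B}: scan cost=400, card=400
  {A}: scan cost=60, card=60
  {C}: scan cost=60, card=60
  {BD}: card=4800; try (D,hash)→1520, (B,merge)→4480, (D,merge)→4820, (B,nl_idx)→5400, (B,hash)→7320, (B,nl)→24060 …(+1); best=1520 via (D,hash)
  {AD}: card=240; try (D,hash)→840, (A,hash)→840, (D,merge)→900, (A,merge)→900, (D,nl)→3660, (A,nl)→3660; best=840 via (D,hash)
  {CD}: card=1200; try (D,hash)→840, (C,hash)→840, (D,merge)→900, (C,merge)→900, (C,nl_idx)→1620, (D,nl)→3660 …(+1); best=840 via (D,hash)
  {ABD}: card=19200; try (B,merge)→7000, (A,hash)→7040, (B,hash)→8280, (B,nl_idx)→22200, (A,merge)→69140, (B,nl)→96840 …(+1); best=7000 via (B,merge)
  {BCD}: card=96000; try (C,hash)→7040, (B,hash)→9240, (B,merge)→19240, (C,merge)→69140, (B,nl_idx)→107640, (C,nl_idx)→126320 …(+2); best=7040 via (C,hash)
  {ACD}: card=4800; try (C,hash)→1800, (A,hash)→2760, (C,merge)→3420, (C,nl_idx)→7080, (C,nl)→15240, (A,merge)→15660 …(+1); best=1800 via (C,hash)
  {ABCD}: card=384000; try (B,hash)→13800, (C,hash)→26920, (B,merge)→73000, (A,hash)→103760, (C,merge)→314620, (B,nl_idx)→429000 …(+5); best=13800 via (B,hash)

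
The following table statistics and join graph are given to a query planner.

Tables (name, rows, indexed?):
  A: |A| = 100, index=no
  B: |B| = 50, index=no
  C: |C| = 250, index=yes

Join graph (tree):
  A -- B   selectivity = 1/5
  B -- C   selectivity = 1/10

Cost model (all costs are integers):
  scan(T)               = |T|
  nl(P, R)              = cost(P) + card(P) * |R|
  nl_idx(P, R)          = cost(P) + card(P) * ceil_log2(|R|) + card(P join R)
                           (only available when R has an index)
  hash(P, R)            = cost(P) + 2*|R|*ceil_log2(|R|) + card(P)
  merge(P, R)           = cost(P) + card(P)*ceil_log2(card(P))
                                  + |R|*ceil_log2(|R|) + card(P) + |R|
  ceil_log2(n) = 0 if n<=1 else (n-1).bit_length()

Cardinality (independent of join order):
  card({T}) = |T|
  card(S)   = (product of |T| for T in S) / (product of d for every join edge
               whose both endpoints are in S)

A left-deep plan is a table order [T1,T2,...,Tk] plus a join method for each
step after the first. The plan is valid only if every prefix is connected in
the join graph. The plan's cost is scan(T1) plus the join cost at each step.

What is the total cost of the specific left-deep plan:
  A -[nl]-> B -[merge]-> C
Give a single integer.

step 1: scan A: cost=100, card=100
step 2: join B via nl
    card(P join B) = 100*50/(5) = 1000
    cost = 100 + 100*50 = 5100
step 3: join C via merge
    card(P join C) = 1000*250/(10) = 25000
    cost = 5100 + 1000*10 + 250*8 + 1000 + 250 = 18350

18350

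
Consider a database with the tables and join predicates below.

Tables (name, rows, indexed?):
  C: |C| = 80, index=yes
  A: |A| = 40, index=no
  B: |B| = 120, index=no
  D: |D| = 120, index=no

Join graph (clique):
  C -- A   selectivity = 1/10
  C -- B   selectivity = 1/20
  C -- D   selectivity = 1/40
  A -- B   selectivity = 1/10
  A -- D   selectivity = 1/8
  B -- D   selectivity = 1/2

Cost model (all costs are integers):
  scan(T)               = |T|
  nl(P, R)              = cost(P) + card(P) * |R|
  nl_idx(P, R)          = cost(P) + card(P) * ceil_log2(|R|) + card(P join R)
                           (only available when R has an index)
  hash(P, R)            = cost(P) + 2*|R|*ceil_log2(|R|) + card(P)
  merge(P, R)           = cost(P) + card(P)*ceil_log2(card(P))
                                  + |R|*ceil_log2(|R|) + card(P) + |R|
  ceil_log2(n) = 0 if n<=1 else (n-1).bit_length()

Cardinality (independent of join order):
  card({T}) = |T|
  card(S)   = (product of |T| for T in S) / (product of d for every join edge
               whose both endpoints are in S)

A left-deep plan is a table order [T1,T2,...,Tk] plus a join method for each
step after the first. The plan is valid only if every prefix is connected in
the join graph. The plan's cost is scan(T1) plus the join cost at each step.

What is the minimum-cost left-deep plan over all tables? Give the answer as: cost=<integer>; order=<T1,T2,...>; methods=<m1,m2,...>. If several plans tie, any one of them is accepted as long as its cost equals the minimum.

Selinger DP (subsets sized 1..n):
  {C}: scan cost=80, card=80
  {A}: scan cost=40, card=40
  {B}: scan cost=120, card=120
  {D}: scan cost=120, card=120
  {AC}: card=320; try (C,nl_idx)→640, (A,hash)→640, (C,merge)→960, (A,merge)→1000, (C,hash)→1200, (C,nl)→3240 …(+1); best=640 via (C,nl_idx)
  {BC}: card=480; try (C,hash)→1360, (C,nl_idx)→1440, (B,merge)→1680, (C,merge)→1720, (B,hash)→1840, (B,nl)→9680 …(+1); best=1360 via (C,hash)
  {CD}: card=240; try (C,nl_idx)→1200, (C,hash)→1360, (D,merge)→1680, (C,merge)→1720, (D,hash)→1840, (D,nl)→9680 …(+1); best=1200 via (C,nl_idx)
  {AB}: card=480; try (A,hash)→720, (B,merge)→1280, (A,merge)→1360, (B,hash)→1760, (B,nl)→4840, (A,nl)→4920; best=720 via (A,hash)
  {AD}: card=600; try (A,hash)→720, (D,merge)→1280, (A,merge)→1360, (D,hash)→1760, (D,nl)→4840, (A,nl)→4920; best=720 via (A,hash)
  {BD}: card=7200; try (D,hash)→1920, (B,hash)→1920, (D,merge)→2040, (B,merge)→2040, (D,nl)→14520, (B,nl)→14520; best=1920 via (D,hash)
  {ABC}: card=192; try (C,hash)→2320, (A,hash)→2320, (B,hash)→2640, (C,nl_idx)→4272, (B,merge)→4800, (C,merge)→6160 …(+4); best=2320 via (C,hash)
  {ACD}: card=120; try (A,hash)→1920, (C,hash)→2440, (D,hash)→2640, (A,merge)→3640, (D,merge)→4800, (C,nl_idx)→5040 …(+4); best=1920 via (A,hash)
  {BCD}: card=720; try (B,hash)→3120, (D,hash)→3520, (B,merge)→4320, (D,merge)→7120, (C,hash)→10240, (B,nl)→30000 …(+4); best=3120 via (B,hash)
  {ABD}: card=3600; try (D,hash)→2880, (B,hash)→3000, (D,merge)→6480, (B,merge)→8280, (A,hash)→9600, (D,nl)→58320 …(+3); best=2880 via (D,hash)
  {ABCD}: card=36; try (B,hash)→3720, (B,merge)→3840, (D,hash)→4192, (A,hash)→4320, (D,merge)→5008, (C,hash)→7600 …(+7); best=3720 via (B,hash)

cost=3720; order=D,C,A,B; methods=nl_idx,hash,hash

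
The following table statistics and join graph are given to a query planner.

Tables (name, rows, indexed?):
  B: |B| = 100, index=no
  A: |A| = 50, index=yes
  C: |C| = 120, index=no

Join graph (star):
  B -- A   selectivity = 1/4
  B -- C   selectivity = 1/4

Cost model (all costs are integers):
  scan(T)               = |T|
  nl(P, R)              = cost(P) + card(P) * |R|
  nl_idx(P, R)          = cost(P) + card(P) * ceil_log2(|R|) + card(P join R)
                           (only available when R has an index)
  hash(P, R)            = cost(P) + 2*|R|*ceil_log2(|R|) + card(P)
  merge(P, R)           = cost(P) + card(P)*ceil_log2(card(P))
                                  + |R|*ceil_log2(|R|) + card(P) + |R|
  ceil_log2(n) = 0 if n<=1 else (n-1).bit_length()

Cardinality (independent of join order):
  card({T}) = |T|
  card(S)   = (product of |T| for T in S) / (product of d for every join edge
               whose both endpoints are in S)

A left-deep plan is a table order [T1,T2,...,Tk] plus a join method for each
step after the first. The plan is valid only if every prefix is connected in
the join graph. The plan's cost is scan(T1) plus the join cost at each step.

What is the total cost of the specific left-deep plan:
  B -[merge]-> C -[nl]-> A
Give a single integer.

step 1: scan B: cost=100, card=100
step 2: join C via merge
    card(P join C) = 100*120/(4) = 3000
    cost = 100 + 100*7 + 120*7 + 100 + 120 = 1860
step 3: join A via nl
    card(P join A) = 3000*50/(4) = 37500
    cost = 1860 + 3000*50 = 151860

151860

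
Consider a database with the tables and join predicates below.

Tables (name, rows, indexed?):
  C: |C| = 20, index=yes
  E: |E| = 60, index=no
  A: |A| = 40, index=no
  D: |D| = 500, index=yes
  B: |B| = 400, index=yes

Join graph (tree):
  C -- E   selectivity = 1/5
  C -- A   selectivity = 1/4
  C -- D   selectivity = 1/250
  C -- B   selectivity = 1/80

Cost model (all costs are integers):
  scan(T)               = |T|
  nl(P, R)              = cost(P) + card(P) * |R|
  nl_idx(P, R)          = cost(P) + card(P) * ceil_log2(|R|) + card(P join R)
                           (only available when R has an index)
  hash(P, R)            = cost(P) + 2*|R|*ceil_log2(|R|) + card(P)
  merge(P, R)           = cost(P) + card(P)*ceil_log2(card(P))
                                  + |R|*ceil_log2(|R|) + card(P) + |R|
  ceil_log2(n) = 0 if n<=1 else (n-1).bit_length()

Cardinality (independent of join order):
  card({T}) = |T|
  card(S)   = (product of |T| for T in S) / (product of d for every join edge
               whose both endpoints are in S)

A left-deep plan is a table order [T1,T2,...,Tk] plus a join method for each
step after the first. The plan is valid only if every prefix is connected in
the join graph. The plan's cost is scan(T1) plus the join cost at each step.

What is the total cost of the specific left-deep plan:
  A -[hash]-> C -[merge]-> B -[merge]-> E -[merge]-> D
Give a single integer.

step 1: scan A: cost=40, card=40
step 2: join C via hash
    card(P join C) = 40*20/(4) = 200
    cost = 40 + 2*20*5 + 40 = 280
step 3: join B via merge
    card(P join B) = 200*400/(80) = 1000
    cost = 280 + 200*8 + 400*9 + 200 + 400 = 6080
step 4: join E via merge
    card(P join E) = 1000*60/(5) = 12000
    cost = 6080 + 1000*10 + 60*6 + 1000 + 60 = 17500
step 5: join D via merge
    card(P join D) = 12000*500/(250) = 24000
    cost = 17500 + 12000*14 + 500*9 + 12000 + 500 = 202500

202500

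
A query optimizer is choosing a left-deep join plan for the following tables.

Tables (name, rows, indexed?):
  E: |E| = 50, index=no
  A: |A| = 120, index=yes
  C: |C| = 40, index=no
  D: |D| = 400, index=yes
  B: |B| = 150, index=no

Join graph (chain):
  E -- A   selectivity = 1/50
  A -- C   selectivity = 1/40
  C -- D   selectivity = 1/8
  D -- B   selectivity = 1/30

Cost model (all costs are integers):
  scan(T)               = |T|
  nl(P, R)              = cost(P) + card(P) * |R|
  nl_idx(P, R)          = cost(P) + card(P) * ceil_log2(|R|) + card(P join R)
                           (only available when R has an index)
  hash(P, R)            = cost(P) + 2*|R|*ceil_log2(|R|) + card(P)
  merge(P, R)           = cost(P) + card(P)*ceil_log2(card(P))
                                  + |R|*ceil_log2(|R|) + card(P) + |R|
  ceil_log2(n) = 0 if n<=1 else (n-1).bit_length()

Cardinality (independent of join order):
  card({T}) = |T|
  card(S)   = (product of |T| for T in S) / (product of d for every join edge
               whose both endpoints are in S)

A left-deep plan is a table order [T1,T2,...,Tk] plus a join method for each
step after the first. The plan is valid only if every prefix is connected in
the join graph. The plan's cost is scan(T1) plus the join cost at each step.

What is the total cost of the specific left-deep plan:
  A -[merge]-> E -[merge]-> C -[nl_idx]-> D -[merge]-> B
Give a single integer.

95100

step 1: scan A: cost=120, card=120
step 2: join E via merge
    card(P join E) = 120*50/(50) = 120
    cost = 120 + 120*7 + 50*6 + 120 + 50 = 1430
step 3: join C via merge
    card(P join C) = 120*40/(40) = 120
    cost = 1430 + 120*7 + 40*6 + 120 + 40 = 2670
step 4: join D via nl_idx
    card(P join D) = 120*400/(8) = 6000
    cost = 2670 + 120*9 + 6000 = 9750
step 5: join B via merge
    card(P join B) = 6000*150/(30) = 30000
    cost = 9750 + 6000*13 + 150*8 + 6000 + 150 = 95100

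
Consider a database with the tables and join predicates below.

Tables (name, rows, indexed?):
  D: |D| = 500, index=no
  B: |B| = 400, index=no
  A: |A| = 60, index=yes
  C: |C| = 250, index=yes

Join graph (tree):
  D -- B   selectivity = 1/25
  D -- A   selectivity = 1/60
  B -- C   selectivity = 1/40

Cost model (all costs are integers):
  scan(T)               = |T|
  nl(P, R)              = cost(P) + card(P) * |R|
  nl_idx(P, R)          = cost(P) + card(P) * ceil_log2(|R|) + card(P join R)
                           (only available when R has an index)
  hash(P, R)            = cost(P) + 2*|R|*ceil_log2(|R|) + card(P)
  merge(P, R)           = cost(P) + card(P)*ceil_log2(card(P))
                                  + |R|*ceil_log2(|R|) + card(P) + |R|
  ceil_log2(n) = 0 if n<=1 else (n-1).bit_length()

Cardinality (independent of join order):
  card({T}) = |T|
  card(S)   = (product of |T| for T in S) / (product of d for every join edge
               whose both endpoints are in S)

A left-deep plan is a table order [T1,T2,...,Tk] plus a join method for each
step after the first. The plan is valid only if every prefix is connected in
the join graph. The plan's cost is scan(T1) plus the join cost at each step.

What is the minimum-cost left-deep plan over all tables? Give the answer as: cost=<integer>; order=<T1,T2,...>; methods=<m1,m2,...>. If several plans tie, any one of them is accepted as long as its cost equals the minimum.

cost=21420; order=D,A,B,C; methods=hash,hash,hash

Selinger DP (subsets sized 1..n):
  {D}: scan cost=500, card=500
  {B}: scan cost=400, card=400
  {A}: scan cost=60, card=60
  {C}: scan cost=250, card=250
  {BD}: card=8000; try (B,hash)→8200, (D,merge)→9400, (B,merge)→9500, (D,hash)→9800, (D,nl)→200400, (B,nl)→200500; best=8200 via (B,hash)
  {AD}: card=500; try (A,hash)→1720, (A,nl_idx)→4000, (D,merge)→5480, (A,merge)→5920, (D,hash)→9120, (D,nl)→30060 …(+1); best=1720 via (A,hash)
  {BC}: card=2500; try (C,hash)→4800, (C,nl_idx)→6100, (B,merge)→6500, (C,merge)→6650, (B,hash)→7700, (B,nl)→100250 …(+1); best=4800 via (C,hash)
  {ABD}: card=8000; try (B,hash)→9420, (B,merge)→10720, (A,hash)→16920, (A,nl_idx)→64200, (A,merge)→120620, (B,nl)→201720 …(+1); best=9420 via (B,hash)
  {BCD}: card=50000; try (D,hash)→16300, (C,hash)→20200, (D,merge)→42300, (C,nl_idx)→122200, (C,merge)→122450, (D,nl)→1254800 …(+1); best=16300 via (D,hash)
  {ABCD}: card=50000; try (C,hash)→21420, (A,hash)→67020, (C,nl_idx)→123420, (C,merge)→123670, (A,nl_idx)→366300, (A,merge)→866720 …(+2); best=21420 via (C,hash)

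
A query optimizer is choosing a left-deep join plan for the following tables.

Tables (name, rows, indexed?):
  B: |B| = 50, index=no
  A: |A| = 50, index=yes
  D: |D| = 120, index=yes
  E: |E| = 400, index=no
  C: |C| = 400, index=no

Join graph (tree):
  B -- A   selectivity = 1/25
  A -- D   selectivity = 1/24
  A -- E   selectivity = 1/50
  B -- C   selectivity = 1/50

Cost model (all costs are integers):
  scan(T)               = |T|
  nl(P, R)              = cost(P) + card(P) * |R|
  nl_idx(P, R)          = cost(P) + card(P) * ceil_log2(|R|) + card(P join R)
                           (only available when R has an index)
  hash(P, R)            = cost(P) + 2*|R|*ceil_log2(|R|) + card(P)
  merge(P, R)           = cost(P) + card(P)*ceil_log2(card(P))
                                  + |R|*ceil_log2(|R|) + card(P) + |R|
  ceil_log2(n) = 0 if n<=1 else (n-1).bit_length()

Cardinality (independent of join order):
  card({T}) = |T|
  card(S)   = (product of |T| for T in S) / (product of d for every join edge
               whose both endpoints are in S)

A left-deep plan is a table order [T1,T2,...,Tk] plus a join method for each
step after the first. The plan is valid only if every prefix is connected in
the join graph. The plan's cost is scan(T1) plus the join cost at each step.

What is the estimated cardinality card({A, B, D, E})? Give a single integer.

Tables in S: A(50), B(50), D(120), E(400)
Edges inside S: B-A(d=25), A-D(d=24), A-E(d=50)
numerator = 50 * 50 * 120 * 400 = 120000000
denominator = 25 * 24 * 50 = 30000
card(S) = 120000000 / 30000 = 4000

4000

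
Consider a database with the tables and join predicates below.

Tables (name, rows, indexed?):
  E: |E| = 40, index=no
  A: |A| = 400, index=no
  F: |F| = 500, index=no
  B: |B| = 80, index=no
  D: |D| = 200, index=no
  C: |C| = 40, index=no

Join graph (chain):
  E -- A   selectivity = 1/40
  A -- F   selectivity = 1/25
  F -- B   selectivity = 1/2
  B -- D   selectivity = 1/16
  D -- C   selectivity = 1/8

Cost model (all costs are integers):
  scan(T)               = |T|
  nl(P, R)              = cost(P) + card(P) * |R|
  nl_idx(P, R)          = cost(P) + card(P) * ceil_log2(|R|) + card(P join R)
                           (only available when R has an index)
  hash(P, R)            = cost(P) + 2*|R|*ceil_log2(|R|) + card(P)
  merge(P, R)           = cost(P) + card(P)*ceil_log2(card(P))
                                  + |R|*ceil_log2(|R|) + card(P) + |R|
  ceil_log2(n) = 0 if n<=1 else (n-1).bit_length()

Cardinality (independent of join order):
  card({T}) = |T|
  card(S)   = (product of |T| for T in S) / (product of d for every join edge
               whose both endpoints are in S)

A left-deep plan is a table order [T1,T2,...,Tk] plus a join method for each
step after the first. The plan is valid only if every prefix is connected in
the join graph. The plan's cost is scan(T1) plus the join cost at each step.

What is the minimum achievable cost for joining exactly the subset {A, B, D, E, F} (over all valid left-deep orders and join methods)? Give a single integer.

Selinger DP over subsets of {A,B,D,E,F}:
  {E}: scan cost=40, card=40
  {A}: scan cost=400, card=400
  {F}: scan cost=500, card=500
  {B}: scan cost=80, card=80
  {D}: scan cost=200, card=200
  {AE}: card=400; try (E,hash)→1280, (A,merge)→4320, (E,merge)→4680, (A,hash)→7280, (A,nl)→16040, (E,nl)→16400; best=1280 via (E,hash)
  {AF}: card=8000; try (A,hash)→8200, (F,merge)→9400, (A,merge)→9500, (F,hash)→9800, (F,nl)→200400, (A,nl)→200500; best=8200 via (A,hash)
  {BF}: card=20000; try (B,hash)→2120, (F,merge)→5720, (B,merge)→6140, (F,hash)→9160, (F,nl)→40080, (B,nl)→40500; best=2120 via (B,hash)
  {BD}: card=1000; try (B,hash)→1520, (D,merge)→2520, (B,merge)→2640, (D,hash)→3360, (D,nl)→16080, (B,nl)→16200; best=1520 via (B,hash)
  {AEF}: card=8000; try (F,merge)→10280, (F,hash)→10680, (E,hash)→16680, (E,merge)→120480, (F,nl)→201280, (E,nl)→328200; best=10280 via (F,merge)
  {ABF}: card=320000; try (B,hash)→17320, (A,hash)→29320, (B,merge)→120840, (A,merge)→326120, (B,nl)→648200, (A,nl)→8002120; best=17320 via (B,hash)
  {BDF}: card=250000; try (F,hash)→11520, (F,merge)→17520, (D,hash)→25320, (D,merge)→323920, (F,nl)→501520, (D,nl)→4002120; best=11520 via (F,hash)
  {ABEF}: card=320000; try (B,hash)→19400, (B,merge)→122920, (E,hash)→337800, (B,nl)→650280, (E,merge)→6417600, (E,nl)→12817320; best=19400 via (B,hash)
  {ABDF}: card=4000000; try (A,hash)→268720, (D,hash)→340520, (A,merge)→4765520, (D,merge)→6419120, (D,nl)→64017320, (A,nl)→100011520; best=268720 via (A,hash)
  {ABDEF}: card=4000000; try (D,hash)→342600, (E,hash)→4269200, (D,merge)→6421200, (D,nl)→64019400, (E,merge)→92269000, (E,nl)→160268720; best=342600 via (D,hash)

342600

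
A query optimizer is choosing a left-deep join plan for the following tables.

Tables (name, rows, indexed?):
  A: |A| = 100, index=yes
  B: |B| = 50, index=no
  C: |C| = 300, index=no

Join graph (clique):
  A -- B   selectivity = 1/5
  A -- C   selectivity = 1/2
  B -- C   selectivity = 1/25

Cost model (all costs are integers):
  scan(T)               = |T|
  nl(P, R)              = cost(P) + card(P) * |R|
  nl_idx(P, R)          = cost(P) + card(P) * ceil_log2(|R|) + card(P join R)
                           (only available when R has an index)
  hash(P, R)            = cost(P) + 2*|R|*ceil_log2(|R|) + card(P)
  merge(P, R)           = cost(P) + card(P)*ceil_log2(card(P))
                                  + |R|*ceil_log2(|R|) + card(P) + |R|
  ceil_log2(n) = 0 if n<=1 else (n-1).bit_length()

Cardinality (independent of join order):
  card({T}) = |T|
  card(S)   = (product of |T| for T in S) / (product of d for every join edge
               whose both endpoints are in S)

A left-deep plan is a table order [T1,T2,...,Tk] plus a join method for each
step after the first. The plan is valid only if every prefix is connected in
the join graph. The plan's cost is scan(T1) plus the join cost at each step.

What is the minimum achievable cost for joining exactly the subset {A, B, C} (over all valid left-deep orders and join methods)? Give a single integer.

Selinger DP over subsets of {A,B,C}:
  {A}: scan cost=100, card=100
  {B}: scan cost=50, card=50
  {C}: scan cost=300, card=300
  {AB}: card=1000; try (B,hash)→800, (A,merge)→1200, (B,merge)→1250, (A,nl_idx)→1400, (A,hash)→1500, (A,nl)→5050 …(+1); best=800 via (B,hash)
  {AC}: card=15000; try (A,hash)→2000, (C,merge)→3900, (A,merge)→4100, (C,hash)→5600, (A,nl_idx)→17400, (C,nl)→30100 …(+1); best=2000 via (A,hash)
  {BC}: card=600; try (B,hash)→1200, (C,merge)→3400, (B,merge)→3650, (C,hash)→5500, (C,nl)→15050, (B,nl)→15300; best=1200 via (B,hash)
  {ABC}: card=6000; try (A,hash)→3200, (C,hash)→7200, (A,merge)→8600, (A,nl_idx)→11400, (C,merge)→14800, (B,hash)→17600 …(+4); best=3200 via (A,hash)

3200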